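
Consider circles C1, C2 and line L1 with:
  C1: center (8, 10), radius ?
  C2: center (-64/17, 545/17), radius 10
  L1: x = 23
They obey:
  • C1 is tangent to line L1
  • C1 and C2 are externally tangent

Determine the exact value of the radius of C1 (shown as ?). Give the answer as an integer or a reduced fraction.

15

1. [C1‖L1]  r_C1² − 225 = 0  ⇒  r_C1 = 15 (r>0 drops 1)
2. [ext C1·C2]  r_C1² + 20r_C1 − 525 = 0  ⇒  r_C1 = 15 (r>0 drops 1)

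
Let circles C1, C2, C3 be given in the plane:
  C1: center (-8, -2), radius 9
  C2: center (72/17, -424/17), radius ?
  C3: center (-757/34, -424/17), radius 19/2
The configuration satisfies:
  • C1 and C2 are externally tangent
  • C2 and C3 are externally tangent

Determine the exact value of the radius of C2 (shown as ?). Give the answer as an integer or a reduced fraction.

1. [ext C1·C2]  r_C2² + 18r_C2 − 595 = 0  ⇒  r_C2 = 17 (r>0 drops 1)
2. [ext C2·C3]  r_C2² + 19r_C2 − 612 = 0  ⇒  r_C2 = 17 (r>0 drops 1)

17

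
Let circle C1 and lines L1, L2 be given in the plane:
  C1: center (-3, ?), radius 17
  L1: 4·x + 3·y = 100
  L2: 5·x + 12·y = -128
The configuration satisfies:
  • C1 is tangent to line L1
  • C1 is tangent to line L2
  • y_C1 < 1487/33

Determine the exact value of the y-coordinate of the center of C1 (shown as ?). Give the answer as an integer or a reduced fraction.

9

1. [C1‖L1]  y_C1² − (224/3)y_C1 + 591 = 0  ⇒  y_C1 = 9 or 197/3
2. [C1‖L2]  y_C1² + (113/6)y_C1 − 501/2 = 0  ⇒  y_C1 = -167/6 or 9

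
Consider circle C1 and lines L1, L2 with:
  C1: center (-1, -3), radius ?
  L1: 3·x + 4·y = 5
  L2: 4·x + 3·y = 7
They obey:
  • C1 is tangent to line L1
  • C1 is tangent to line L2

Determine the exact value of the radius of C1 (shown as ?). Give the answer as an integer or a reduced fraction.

1. [C1‖L1]  r_C1² − 16 = 0  ⇒  r_C1 = 4 (r>0 drops 1)
2. [C1‖L2]  r_C1² − 16 = 0  ⇒  r_C1 = 4 (r>0 drops 1)

4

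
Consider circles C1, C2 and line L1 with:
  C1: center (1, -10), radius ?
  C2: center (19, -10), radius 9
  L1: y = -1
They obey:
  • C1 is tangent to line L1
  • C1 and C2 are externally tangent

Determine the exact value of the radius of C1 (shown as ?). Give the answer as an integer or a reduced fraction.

1. [C1‖L1]  r_C1² − 81 = 0  ⇒  r_C1 = 9 (r>0 drops 1)
2. [ext C1·C2]  r_C1² + 18r_C1 − 243 = 0  ⇒  r_C1 = 9 (r>0 drops 1)

9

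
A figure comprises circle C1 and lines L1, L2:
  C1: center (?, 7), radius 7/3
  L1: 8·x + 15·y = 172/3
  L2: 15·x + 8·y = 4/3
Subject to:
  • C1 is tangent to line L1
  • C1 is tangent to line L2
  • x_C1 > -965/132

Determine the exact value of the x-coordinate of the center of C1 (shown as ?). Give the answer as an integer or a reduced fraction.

1. [C1‖L1]  x_C1² + (143/12)x_C1 + 131/12 = 0  ⇒  x_C1 = -131/12 or -1
2. [C1‖L2]  x_C1² + (328/45)x_C1 + 283/45 = 0  ⇒  x_C1 = -283/45 or -1

-1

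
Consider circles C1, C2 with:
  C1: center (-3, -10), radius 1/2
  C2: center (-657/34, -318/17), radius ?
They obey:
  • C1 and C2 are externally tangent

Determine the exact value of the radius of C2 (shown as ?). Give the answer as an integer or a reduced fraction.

1. [ext C1·C2]  r_C2² + 1r_C2 − 342 = 0  ⇒  r_C2 = 18 (r>0 drops 1)

18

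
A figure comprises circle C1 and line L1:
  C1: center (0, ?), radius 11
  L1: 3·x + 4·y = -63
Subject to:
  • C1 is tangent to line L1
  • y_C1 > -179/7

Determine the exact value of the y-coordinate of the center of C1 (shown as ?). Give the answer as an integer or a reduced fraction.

-2

1. [C1‖L1]  y_C1² + (63/2)y_C1 + 59 = 0  ⇒  y_C1 = -59/2 or -2
2. given y_C1 > -179/7: keep -2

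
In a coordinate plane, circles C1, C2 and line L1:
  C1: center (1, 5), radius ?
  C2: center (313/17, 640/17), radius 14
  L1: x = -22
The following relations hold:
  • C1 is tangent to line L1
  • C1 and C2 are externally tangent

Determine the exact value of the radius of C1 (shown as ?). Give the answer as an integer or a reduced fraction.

1. [C1‖L1]  r_C1² − 529 = 0  ⇒  r_C1 = 23 (r>0 drops 1)
2. [ext C1·C2]  r_C1² + 28r_C1 − 1173 = 0  ⇒  r_C1 = 23 (r>0 drops 1)

23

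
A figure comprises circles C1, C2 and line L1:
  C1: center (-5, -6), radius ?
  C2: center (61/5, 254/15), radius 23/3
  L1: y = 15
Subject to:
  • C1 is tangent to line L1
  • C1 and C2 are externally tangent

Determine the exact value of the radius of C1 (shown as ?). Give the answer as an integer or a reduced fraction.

21

1. [C1‖L1]  r_C1² − 441 = 0  ⇒  r_C1 = 21 (r>0 drops 1)
2. [ext C1·C2]  r_C1² + (46/3)r_C1 − 763 = 0  ⇒  r_C1 = 21 (r>0 drops 1)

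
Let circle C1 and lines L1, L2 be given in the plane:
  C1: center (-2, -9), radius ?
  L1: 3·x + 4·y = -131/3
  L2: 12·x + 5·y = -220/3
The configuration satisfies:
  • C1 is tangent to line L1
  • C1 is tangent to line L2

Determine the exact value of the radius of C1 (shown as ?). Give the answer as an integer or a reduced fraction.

1. [C1‖L1]  r_C1² − 1/9 = 0  ⇒  r_C1 = 1/3 (r>0 drops 1)
2. [C1‖L2]  r_C1² − 1/9 = 0  ⇒  r_C1 = 1/3 (r>0 drops 1)

1/3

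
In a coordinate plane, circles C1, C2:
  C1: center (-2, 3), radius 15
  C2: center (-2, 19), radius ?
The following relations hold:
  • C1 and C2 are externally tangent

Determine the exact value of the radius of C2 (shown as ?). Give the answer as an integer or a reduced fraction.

1. [ext C1·C2]  r_C2² + 30r_C2 − 31 = 0  ⇒  r_C2 = 1 (r>0 drops 1)

1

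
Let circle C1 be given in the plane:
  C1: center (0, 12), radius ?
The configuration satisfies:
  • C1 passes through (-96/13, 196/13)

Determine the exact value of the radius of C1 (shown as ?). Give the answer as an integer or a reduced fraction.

1. [C1∋P]  r_C1² − 64 = 0  ⇒  r_C1 = 8 (r>0 drops 1)

8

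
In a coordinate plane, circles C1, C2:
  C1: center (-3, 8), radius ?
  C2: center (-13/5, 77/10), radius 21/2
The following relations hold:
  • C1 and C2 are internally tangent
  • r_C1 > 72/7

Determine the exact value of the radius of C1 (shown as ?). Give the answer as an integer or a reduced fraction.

11

1. [int C1,C2]  r_C1² − 21r_C1 + 110 = 0  ⇒  r_C1 = 10 or 11
2. given r_C1 > 72/7: keep 11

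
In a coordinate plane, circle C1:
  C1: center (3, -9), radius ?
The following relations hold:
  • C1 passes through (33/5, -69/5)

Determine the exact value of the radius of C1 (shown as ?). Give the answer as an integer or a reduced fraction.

1. [C1∋P]  r_C1² − 36 = 0  ⇒  r_C1 = 6 (r>0 drops 1)

6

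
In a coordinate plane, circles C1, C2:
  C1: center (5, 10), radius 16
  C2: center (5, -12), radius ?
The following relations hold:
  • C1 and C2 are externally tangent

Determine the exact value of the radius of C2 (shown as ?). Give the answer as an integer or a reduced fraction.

1. [ext C1·C2]  r_C2² + 32r_C2 − 228 = 0  ⇒  r_C2 = 6 (r>0 drops 1)

6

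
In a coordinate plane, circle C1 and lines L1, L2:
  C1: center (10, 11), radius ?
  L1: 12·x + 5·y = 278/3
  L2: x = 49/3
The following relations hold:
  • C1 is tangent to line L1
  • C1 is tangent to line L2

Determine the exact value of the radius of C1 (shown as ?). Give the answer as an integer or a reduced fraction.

19/3

1. [C1‖L1]  r_C1² − 361/9 = 0  ⇒  r_C1 = 19/3 (r>0 drops 1)
2. [C1‖L2]  r_C1² − 361/9 = 0  ⇒  r_C1 = 19/3 (r>0 drops 1)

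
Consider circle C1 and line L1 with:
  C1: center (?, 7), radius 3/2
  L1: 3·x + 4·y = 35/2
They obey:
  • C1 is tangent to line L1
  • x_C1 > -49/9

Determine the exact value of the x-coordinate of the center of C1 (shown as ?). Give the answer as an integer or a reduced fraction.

1. [C1‖L1]  x_C1² + 7x_C1 + 6 = 0  ⇒  x_C1 = -6 or -1
2. given x_C1 > -49/9: keep -1

-1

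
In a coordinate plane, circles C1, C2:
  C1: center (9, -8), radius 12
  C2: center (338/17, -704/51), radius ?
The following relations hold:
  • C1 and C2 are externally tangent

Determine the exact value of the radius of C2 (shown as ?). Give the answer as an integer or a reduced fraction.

1/3

1. [ext C1·C2]  r_C2² + 24r_C2 − 73/9 = 0  ⇒  r_C2 = 1/3 (r>0 drops 1)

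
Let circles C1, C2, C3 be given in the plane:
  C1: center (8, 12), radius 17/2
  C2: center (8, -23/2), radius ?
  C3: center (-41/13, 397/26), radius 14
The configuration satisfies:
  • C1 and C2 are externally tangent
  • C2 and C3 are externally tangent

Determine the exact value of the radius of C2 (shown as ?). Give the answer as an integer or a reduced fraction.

15

1. [ext C1·C2]  r_C2² + 17r_C2 − 480 = 0  ⇒  r_C2 = 15 (r>0 drops 1)
2. [ext C2·C3]  r_C2² + 28r_C2 − 645 = 0  ⇒  r_C2 = 15 (r>0 drops 1)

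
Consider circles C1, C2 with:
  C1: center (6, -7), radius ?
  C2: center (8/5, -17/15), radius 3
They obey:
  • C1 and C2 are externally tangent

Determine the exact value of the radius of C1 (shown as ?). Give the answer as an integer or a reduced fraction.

13/3

1. [ext C1·C2]  r_C1² + 6r_C1 − 403/9 = 0  ⇒  r_C1 = 13/3 (r>0 drops 1)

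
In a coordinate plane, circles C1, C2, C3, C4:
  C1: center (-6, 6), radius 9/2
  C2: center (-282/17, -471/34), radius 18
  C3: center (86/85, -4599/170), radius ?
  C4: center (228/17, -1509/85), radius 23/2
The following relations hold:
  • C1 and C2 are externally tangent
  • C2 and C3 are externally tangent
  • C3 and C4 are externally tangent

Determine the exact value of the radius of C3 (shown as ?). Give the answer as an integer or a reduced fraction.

4

1. [ext C2·C3]  r_C3² + 36r_C3 − 160 = 0  ⇒  r_C3 = 4 (r>0 drops 1)
2. [ext C3·C4]  r_C3² + 23r_C3 − 108 = 0  ⇒  r_C3 = 4 (r>0 drops 1)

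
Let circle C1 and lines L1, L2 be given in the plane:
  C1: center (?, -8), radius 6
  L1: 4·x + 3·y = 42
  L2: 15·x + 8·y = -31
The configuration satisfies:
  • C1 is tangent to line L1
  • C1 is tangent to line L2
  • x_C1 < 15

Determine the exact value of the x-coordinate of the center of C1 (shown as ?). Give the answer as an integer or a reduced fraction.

1. [C1‖L1]  x_C1² − 33x_C1 + 216 = 0  ⇒  x_C1 = 9 or 24
2. [C1‖L2]  x_C1² − (22/5)x_C1 − 207/5 = 0  ⇒  x_C1 = -23/5 or 9

9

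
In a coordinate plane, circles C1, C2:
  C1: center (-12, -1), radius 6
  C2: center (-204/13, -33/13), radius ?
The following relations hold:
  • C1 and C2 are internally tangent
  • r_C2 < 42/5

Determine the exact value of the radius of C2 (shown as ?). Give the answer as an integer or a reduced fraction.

1. [int C1,C2]  r_C2² − 12r_C2 + 20 = 0  ⇒  r_C2 = 2 or 10
2. given r_C2 < 42/5: keep 2

2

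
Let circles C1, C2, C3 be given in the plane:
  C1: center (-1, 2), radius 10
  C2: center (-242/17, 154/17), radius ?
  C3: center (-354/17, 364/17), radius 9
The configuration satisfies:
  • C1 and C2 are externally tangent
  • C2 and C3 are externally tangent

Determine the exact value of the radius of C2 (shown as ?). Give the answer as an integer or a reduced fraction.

5

1. [ext C1·C2]  r_C2² + 20r_C2 − 125 = 0  ⇒  r_C2 = 5 (r>0 drops 1)
2. [ext C2·C3]  r_C2² + 18r_C2 − 115 = 0  ⇒  r_C2 = 5 (r>0 drops 1)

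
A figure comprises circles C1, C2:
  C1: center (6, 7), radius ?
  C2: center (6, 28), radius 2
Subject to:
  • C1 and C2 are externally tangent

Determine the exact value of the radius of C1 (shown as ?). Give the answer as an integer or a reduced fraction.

19

1. [ext C1·C2]  r_C1² + 4r_C1 − 437 = 0  ⇒  r_C1 = 19 (r>0 drops 1)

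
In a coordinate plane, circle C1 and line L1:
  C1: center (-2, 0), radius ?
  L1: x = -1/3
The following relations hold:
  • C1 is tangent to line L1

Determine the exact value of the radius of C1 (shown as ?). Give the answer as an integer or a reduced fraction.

1. [C1‖L1]  r_C1² − 25/9 = 0  ⇒  r_C1 = 5/3 (r>0 drops 1)

5/3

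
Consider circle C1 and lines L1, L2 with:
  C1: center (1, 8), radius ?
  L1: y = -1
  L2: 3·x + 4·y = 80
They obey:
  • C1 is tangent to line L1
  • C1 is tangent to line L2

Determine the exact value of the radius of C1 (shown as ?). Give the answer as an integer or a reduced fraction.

9

1. [C1‖L1]  r_C1² − 81 = 0  ⇒  r_C1 = 9 (r>0 drops 1)
2. [C1‖L2]  r_C1² − 81 = 0  ⇒  r_C1 = 9 (r>0 drops 1)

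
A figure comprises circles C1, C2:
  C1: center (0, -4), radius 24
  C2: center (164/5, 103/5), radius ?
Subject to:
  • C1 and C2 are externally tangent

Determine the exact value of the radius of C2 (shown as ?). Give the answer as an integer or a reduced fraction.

17

1. [ext C1·C2]  r_C2² + 48r_C2 − 1105 = 0  ⇒  r_C2 = 17 (r>0 drops 1)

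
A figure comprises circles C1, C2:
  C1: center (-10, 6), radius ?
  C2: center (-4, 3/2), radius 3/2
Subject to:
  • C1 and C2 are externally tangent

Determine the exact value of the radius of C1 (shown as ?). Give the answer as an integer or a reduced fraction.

1. [ext C1·C2]  r_C1² + 3r_C1 − 54 = 0  ⇒  r_C1 = 6 (r>0 drops 1)

6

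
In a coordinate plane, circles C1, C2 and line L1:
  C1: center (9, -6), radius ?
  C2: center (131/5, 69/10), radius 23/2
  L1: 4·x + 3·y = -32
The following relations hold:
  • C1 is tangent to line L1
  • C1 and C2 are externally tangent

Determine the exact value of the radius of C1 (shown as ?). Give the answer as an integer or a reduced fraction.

1. [C1‖L1]  r_C1² − 100 = 0  ⇒  r_C1 = 10 (r>0 drops 1)
2. [ext C1·C2]  r_C1² + 23r_C1 − 330 = 0  ⇒  r_C1 = 10 (r>0 drops 1)

10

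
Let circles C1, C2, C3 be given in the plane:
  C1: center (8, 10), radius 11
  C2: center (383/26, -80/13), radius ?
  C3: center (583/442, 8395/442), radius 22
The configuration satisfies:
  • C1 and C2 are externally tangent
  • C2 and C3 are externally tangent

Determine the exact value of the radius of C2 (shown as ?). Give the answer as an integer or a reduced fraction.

13/2

1. [ext C1·C2]  r_C2² + 22r_C2 − 741/4 = 0  ⇒  r_C2 = 13/2 (r>0 drops 1)
2. [ext C2·C3]  r_C2² + 44r_C2 − 1313/4 = 0  ⇒  r_C2 = 13/2 (r>0 drops 1)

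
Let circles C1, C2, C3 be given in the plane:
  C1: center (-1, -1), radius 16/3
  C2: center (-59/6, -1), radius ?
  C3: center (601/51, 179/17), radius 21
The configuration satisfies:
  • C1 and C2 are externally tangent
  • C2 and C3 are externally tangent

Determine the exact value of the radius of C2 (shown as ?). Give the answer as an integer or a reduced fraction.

1. [ext C1·C2]  r_C2² + (32/3)r_C2 − 595/12 = 0  ⇒  r_C2 = 7/2 (r>0 drops 1)
2. [ext C2·C3]  r_C2² + 42r_C2 − 637/4 = 0  ⇒  r_C2 = 7/2 (r>0 drops 1)

7/2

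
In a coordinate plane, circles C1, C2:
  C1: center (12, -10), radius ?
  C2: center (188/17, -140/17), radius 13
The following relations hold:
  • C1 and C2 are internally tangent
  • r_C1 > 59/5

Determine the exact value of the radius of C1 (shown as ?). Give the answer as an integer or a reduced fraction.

1. [int C1,C2]  r_C1² − 26r_C1 + 165 = 0  ⇒  r_C1 = 11 or 15
2. given r_C1 > 59/5: keep 15

15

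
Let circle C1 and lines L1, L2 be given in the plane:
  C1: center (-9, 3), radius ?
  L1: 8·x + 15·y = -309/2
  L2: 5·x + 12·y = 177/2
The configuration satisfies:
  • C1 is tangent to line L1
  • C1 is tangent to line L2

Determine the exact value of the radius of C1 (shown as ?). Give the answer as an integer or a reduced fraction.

15/2

1. [C1‖L1]  r_C1² − 225/4 = 0  ⇒  r_C1 = 15/2 (r>0 drops 1)
2. [C1‖L2]  r_C1² − 225/4 = 0  ⇒  r_C1 = 15/2 (r>0 drops 1)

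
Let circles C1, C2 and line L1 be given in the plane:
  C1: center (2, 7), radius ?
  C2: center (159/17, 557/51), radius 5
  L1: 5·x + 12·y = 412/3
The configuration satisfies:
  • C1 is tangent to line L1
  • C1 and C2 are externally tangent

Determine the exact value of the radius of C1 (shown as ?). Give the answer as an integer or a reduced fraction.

10/3

1. [C1‖L1]  r_C1² − 100/9 = 0  ⇒  r_C1 = 10/3 (r>0 drops 1)
2. [ext C1·C2]  r_C1² + 10r_C1 − 400/9 = 0  ⇒  r_C1 = 10/3 (r>0 drops 1)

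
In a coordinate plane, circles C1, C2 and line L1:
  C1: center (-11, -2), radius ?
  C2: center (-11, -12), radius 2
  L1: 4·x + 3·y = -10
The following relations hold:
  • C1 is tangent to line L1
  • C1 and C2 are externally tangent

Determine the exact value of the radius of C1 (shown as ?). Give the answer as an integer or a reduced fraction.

1. [C1‖L1]  r_C1² − 64 = 0  ⇒  r_C1 = 8 (r>0 drops 1)
2. [ext C1·C2]  r_C1² + 4r_C1 − 96 = 0  ⇒  r_C1 = 8 (r>0 drops 1)

8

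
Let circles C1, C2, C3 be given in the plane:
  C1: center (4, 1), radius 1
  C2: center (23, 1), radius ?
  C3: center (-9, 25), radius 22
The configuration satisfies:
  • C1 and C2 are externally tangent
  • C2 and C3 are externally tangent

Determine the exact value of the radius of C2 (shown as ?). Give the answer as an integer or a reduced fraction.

18

1. [ext C1·C2]  r_C2² + 2r_C2 − 360 = 0  ⇒  r_C2 = 18 (r>0 drops 1)
2. [ext C2·C3]  r_C2² + 44r_C2 − 1116 = 0  ⇒  r_C2 = 18 (r>0 drops 1)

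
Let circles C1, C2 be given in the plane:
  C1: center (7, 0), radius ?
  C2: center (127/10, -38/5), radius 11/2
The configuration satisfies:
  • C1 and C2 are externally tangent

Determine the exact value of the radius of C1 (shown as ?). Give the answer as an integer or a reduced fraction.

4

1. [ext C1·C2]  r_C1² + 11r_C1 − 60 = 0  ⇒  r_C1 = 4 (r>0 drops 1)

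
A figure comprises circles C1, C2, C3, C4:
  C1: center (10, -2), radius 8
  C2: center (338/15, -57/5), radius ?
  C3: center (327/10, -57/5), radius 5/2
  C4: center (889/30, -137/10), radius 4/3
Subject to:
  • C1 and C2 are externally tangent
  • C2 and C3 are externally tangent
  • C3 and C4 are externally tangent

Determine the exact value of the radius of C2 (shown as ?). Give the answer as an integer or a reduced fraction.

1. [ext C1·C2]  r_C2² + 16r_C2 − 1633/9 = 0  ⇒  r_C2 = 23/3 (r>0 drops 1)
2. [ext C2·C3]  r_C2² + 5r_C2 − 874/9 = 0  ⇒  r_C2 = 23/3 (r>0 drops 1)

23/3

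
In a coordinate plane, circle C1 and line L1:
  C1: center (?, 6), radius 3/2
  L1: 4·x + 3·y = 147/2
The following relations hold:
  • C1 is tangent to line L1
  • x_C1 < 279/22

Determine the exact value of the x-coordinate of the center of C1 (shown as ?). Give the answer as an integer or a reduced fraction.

1. [C1‖L1]  x_C1² − (111/4)x_C1 + 189 = 0  ⇒  x_C1 = 12 or 63/4
2. given x_C1 < 279/22: keep 12

12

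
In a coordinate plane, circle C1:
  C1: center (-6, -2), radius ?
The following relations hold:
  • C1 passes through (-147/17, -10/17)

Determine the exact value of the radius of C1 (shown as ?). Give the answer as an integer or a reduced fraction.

1. [C1∋P]  r_C1² − 9 = 0  ⇒  r_C1 = 3 (r>0 drops 1)

3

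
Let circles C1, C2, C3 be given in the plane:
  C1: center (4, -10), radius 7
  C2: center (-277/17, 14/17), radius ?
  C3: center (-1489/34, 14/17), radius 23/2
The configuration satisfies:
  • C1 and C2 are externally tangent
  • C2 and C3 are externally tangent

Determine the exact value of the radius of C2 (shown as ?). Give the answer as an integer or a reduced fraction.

1. [ext C1·C2]  r_C2² + 14r_C2 − 480 = 0  ⇒  r_C2 = 16 (r>0 drops 1)
2. [ext C2·C3]  r_C2² + 23r_C2 − 624 = 0  ⇒  r_C2 = 16 (r>0 drops 1)

16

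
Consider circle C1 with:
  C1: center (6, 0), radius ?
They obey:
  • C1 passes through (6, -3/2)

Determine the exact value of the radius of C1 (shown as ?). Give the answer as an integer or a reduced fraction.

1. [C1∋P]  r_C1² − 9/4 = 0  ⇒  r_C1 = 3/2 (r>0 drops 1)

3/2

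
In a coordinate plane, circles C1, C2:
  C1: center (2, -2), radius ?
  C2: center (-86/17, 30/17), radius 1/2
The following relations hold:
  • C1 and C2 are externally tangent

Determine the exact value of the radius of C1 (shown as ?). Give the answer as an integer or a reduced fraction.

1. [ext C1·C2]  r_C1² + 1r_C1 − 255/4 = 0  ⇒  r_C1 = 15/2 (r>0 drops 1)

15/2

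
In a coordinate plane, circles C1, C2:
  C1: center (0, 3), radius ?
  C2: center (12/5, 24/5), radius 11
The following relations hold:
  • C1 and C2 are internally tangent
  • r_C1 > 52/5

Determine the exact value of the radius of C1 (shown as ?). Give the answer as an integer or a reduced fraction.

1. [int C1,C2]  r_C1² − 22r_C1 + 112 = 0  ⇒  r_C1 = 8 or 14
2. given r_C1 > 52/5: keep 14

14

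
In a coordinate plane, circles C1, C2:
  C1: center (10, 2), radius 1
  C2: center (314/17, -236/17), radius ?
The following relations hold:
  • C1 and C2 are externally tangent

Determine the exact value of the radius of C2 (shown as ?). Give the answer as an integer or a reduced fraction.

1. [ext C1·C2]  r_C2² + 2r_C2 − 323 = 0  ⇒  r_C2 = 17 (r>0 drops 1)

17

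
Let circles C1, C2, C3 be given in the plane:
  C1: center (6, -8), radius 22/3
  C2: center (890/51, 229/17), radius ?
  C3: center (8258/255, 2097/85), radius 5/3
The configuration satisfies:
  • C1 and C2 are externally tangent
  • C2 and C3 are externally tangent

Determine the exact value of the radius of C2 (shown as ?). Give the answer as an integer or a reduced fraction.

17

1. [ext C1·C2]  r_C2² + (44/3)r_C2 − 1615/3 = 0  ⇒  r_C2 = 17 (r>0 drops 1)
2. [ext C2·C3]  r_C2² + (10/3)r_C2 − 1037/3 = 0  ⇒  r_C2 = 17 (r>0 drops 1)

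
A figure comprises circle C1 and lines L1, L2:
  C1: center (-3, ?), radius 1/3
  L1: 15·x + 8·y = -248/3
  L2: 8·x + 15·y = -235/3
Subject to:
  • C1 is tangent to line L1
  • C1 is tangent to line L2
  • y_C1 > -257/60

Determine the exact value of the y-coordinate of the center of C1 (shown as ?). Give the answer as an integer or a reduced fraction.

1. [C1‖L1]  y_C1² + (113/12)y_C1 + 65/3 = 0  ⇒  y_C1 = -65/12 or -4
2. [C1‖L2]  y_C1² + (326/45)y_C1 + 584/45 = 0  ⇒  y_C1 = -4 or -146/45

-4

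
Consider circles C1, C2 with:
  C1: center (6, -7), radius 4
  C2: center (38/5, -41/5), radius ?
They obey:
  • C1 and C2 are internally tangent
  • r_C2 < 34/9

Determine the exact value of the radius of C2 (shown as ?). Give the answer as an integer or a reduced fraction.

2

1. [int C1,C2]  r_C2² − 8r_C2 + 12 = 0  ⇒  r_C2 = 2 or 6
2. given r_C2 < 34/9: keep 2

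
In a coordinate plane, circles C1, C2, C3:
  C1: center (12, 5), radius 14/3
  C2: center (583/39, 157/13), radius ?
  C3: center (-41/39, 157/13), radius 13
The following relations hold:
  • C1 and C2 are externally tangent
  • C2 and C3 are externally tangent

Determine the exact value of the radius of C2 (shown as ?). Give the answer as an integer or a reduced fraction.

3

1. [ext C1·C2]  r_C2² + (28/3)r_C2 − 37 = 0  ⇒  r_C2 = 3 (r>0 drops 1)
2. [ext C2·C3]  r_C2² + 26r_C2 − 87 = 0  ⇒  r_C2 = 3 (r>0 drops 1)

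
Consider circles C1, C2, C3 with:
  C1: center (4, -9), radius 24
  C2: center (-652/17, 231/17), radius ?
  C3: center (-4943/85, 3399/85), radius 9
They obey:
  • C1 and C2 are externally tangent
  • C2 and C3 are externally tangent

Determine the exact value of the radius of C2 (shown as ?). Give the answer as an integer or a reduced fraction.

24

1. [ext C1·C2]  r_C2² + 48r_C2 − 1728 = 0  ⇒  r_C2 = 24 (r>0 drops 1)
2. [ext C2·C3]  r_C2² + 18r_C2 − 1008 = 0  ⇒  r_C2 = 24 (r>0 drops 1)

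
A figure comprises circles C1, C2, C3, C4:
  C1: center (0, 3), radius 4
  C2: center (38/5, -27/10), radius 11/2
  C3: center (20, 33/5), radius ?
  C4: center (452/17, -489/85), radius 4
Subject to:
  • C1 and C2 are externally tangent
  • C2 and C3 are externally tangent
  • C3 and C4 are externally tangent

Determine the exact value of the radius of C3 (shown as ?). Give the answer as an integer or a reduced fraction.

10

1. [ext C2·C3]  r_C3² + 11r_C3 − 210 = 0  ⇒  r_C3 = 10 (r>0 drops 1)
2. [ext C3·C4]  r_C3² + 8r_C3 − 180 = 0  ⇒  r_C3 = 10 (r>0 drops 1)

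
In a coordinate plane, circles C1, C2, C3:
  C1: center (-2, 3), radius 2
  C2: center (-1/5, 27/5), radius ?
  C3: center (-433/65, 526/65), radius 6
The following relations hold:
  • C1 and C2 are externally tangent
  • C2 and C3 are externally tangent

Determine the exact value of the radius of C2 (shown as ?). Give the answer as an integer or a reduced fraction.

1. [ext C1·C2]  r_C2² + 4r_C2 − 5 = 0  ⇒  r_C2 = 1 (r>0 drops 1)
2. [ext C2·C3]  r_C2² + 12r_C2 − 13 = 0  ⇒  r_C2 = 1 (r>0 drops 1)

1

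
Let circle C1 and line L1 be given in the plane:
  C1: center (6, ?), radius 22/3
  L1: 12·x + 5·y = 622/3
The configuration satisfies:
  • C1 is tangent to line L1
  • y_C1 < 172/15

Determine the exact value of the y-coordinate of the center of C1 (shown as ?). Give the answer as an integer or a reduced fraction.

1. [C1‖L1]  y_C1² − (812/15)y_C1 + 5536/15 = 0  ⇒  y_C1 = 8 or 692/15
2. given y_C1 < 172/15: keep 8

8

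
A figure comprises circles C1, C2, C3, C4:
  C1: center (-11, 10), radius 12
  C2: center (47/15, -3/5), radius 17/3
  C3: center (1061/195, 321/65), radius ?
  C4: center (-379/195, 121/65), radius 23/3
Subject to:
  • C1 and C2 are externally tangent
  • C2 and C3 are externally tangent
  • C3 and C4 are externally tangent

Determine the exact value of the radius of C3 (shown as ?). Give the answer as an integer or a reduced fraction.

1. [ext C2·C3]  r_C3² + (34/3)r_C3 − 35/9 = 0  ⇒  r_C3 = 1/3 (r>0 drops 1)
2. [ext C3·C4]  r_C3² + (46/3)r_C3 − 47/9 = 0  ⇒  r_C3 = 1/3 (r>0 drops 1)

1/3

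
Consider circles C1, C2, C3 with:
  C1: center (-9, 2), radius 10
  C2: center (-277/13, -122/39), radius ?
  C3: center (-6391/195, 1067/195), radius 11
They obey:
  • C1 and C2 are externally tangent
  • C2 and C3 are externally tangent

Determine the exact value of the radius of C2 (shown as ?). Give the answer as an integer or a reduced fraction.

10/3

1. [ext C1·C2]  r_C2² + 20r_C2 − 700/9 = 0  ⇒  r_C2 = 10/3 (r>0 drops 1)
2. [ext C2·C3]  r_C2² + 22r_C2 − 760/9 = 0  ⇒  r_C2 = 10/3 (r>0 drops 1)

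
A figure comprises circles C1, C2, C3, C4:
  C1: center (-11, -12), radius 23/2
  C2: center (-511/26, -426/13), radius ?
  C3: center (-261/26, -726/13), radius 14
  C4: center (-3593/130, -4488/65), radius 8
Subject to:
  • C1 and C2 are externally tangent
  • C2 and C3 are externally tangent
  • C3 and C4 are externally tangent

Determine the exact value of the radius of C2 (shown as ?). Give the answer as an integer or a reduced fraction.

1. [ext C1·C2]  r_C2² + 23r_C2 − 374 = 0  ⇒  r_C2 = 11 (r>0 drops 1)
2. [ext C2·C3]  r_C2² + 28r_C2 − 429 = 0  ⇒  r_C2 = 11 (r>0 drops 1)

11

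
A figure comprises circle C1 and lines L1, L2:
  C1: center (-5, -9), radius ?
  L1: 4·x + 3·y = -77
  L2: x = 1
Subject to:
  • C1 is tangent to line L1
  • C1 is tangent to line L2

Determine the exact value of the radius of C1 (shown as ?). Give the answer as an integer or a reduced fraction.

1. [C1‖L1]  r_C1² − 36 = 0  ⇒  r_C1 = 6 (r>0 drops 1)
2. [C1‖L2]  r_C1² − 36 = 0  ⇒  r_C1 = 6 (r>0 drops 1)

6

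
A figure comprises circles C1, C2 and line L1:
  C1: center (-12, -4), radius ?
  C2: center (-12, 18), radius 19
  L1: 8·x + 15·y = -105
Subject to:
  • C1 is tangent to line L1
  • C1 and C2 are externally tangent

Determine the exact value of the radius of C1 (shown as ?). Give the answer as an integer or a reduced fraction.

1. [C1‖L1]  r_C1² − 9 = 0  ⇒  r_C1 = 3 (r>0 drops 1)
2. [ext C1·C2]  r_C1² + 38r_C1 − 123 = 0  ⇒  r_C1 = 3 (r>0 drops 1)

3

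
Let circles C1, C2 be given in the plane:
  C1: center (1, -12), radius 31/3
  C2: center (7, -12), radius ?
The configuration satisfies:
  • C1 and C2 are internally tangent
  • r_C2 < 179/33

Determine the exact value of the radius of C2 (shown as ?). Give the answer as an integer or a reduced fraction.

13/3

1. [int C1,C2]  r_C2² − (62/3)r_C2 + 637/9 = 0  ⇒  r_C2 = 13/3 or 49/3
2. given r_C2 < 179/33: keep 13/3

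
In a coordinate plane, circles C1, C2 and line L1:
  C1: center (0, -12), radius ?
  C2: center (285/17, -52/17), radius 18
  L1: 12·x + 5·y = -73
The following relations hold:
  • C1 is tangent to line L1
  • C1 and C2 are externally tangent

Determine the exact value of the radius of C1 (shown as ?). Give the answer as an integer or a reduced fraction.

1. [C1‖L1]  r_C1² − 1 = 0  ⇒  r_C1 = 1 (r>0 drops 1)
2. [ext C1·C2]  r_C1² + 36r_C1 − 37 = 0  ⇒  r_C1 = 1 (r>0 drops 1)

1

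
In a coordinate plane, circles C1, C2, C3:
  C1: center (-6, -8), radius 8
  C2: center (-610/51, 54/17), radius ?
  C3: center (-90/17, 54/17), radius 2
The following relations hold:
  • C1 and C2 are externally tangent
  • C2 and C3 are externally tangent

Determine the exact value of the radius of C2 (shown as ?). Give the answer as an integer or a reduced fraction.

1. [ext C1·C2]  r_C2² + 16r_C2 − 868/9 = 0  ⇒  r_C2 = 14/3 (r>0 drops 1)
2. [ext C2·C3]  r_C2² + 4r_C2 − 364/9 = 0  ⇒  r_C2 = 14/3 (r>0 drops 1)

14/3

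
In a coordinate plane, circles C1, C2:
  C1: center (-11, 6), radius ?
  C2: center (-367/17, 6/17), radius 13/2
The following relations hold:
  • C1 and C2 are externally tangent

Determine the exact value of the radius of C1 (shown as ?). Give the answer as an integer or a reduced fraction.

11/2

1. [ext C1·C2]  r_C1² + 13r_C1 − 407/4 = 0  ⇒  r_C1 = 11/2 (r>0 drops 1)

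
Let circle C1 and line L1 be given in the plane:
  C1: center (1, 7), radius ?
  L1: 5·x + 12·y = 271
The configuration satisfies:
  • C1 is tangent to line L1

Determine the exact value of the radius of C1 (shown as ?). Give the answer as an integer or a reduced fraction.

14

1. [C1‖L1]  r_C1² − 196 = 0  ⇒  r_C1 = 14 (r>0 drops 1)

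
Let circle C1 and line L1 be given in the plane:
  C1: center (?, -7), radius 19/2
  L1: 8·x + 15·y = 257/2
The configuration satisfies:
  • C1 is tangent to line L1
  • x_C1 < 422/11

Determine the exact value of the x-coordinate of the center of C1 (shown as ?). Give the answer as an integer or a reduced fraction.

9

1. [C1‖L1]  x_C1² − (467/8)x_C1 + 3555/8 = 0  ⇒  x_C1 = 9 or 395/8
2. given x_C1 < 422/11: keep 9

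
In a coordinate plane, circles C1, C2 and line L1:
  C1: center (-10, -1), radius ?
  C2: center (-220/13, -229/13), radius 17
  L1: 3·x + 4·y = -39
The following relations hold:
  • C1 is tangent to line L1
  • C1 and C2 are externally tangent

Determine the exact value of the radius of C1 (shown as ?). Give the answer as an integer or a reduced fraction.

1

1. [C1‖L1]  r_C1² − 1 = 0  ⇒  r_C1 = 1 (r>0 drops 1)
2. [ext C1·C2]  r_C1² + 34r_C1 − 35 = 0  ⇒  r_C1 = 1 (r>0 drops 1)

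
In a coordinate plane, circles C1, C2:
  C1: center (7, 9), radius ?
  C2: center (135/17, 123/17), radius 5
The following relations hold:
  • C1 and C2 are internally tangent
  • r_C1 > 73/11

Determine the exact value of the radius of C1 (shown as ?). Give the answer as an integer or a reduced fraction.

7

1. [int C1,C2]  r_C1² − 10r_C1 + 21 = 0  ⇒  r_C1 = 3 or 7
2. given r_C1 > 73/11: keep 7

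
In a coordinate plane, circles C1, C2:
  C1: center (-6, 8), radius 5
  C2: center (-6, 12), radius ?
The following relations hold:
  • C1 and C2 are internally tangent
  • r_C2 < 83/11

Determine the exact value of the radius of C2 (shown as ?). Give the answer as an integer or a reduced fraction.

1

1. [int C1,C2]  r_C2² − 10r_C2 + 9 = 0  ⇒  r_C2 = 1 or 9
2. given r_C2 < 83/11: keep 1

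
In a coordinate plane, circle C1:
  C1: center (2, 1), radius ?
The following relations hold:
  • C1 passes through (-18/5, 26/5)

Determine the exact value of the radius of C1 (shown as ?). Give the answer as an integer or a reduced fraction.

7

1. [C1∋P]  r_C1² − 49 = 0  ⇒  r_C1 = 7 (r>0 drops 1)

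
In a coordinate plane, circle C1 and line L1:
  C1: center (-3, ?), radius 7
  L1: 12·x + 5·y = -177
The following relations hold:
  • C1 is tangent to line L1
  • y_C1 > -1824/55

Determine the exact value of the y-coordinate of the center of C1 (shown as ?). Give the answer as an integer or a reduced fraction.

1. [C1‖L1]  y_C1² + (282/5)y_C1 + 464 = 0  ⇒  y_C1 = -232/5 or -10
2. given y_C1 > -1824/55: keep -10

-10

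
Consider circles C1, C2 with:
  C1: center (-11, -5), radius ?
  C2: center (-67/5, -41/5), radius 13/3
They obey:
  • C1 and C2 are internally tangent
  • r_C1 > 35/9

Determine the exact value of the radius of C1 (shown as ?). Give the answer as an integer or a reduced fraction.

1. [int C1,C2]  r_C1² − (26/3)r_C1 + 25/9 = 0  ⇒  r_C1 = 1/3 or 25/3
2. given r_C1 > 35/9: keep 25/3

25/3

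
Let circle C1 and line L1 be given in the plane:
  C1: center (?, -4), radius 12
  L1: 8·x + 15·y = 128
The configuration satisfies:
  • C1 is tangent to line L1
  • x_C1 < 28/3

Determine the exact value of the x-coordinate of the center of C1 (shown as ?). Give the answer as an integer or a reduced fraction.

1. [C1‖L1]  x_C1² − 47x_C1 − 98 = 0  ⇒  x_C1 = -2 or 49
2. given x_C1 < 28/3: keep -2

-2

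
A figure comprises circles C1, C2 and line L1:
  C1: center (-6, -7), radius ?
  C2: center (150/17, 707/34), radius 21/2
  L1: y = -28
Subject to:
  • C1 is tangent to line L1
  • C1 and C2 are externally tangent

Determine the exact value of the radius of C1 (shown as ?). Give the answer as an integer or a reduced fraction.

1. [C1‖L1]  r_C1² − 441 = 0  ⇒  r_C1 = 21 (r>0 drops 1)
2. [ext C1·C2]  r_C1² + 21r_C1 − 882 = 0  ⇒  r_C1 = 21 (r>0 drops 1)

21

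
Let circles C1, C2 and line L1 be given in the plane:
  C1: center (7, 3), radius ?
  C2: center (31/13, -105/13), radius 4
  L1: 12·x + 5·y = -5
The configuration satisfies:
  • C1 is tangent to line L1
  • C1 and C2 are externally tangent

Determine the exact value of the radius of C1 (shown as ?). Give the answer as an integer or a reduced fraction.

8

1. [C1‖L1]  r_C1² − 64 = 0  ⇒  r_C1 = 8 (r>0 drops 1)
2. [ext C1·C2]  r_C1² + 8r_C1 − 128 = 0  ⇒  r_C1 = 8 (r>0 drops 1)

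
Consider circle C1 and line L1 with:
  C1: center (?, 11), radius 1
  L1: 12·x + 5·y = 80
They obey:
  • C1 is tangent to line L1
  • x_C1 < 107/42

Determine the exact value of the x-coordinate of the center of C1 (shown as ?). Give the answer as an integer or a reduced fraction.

1

1. [C1‖L1]  x_C1² − (25/6)x_C1 + 19/6 = 0  ⇒  x_C1 = 1 or 19/6
2. given x_C1 < 107/42: keep 1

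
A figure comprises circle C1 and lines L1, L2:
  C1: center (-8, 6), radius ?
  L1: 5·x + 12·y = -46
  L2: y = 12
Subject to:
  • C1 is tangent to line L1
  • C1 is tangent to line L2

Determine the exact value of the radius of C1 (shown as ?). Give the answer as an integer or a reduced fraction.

6

1. [C1‖L1]  r_C1² − 36 = 0  ⇒  r_C1 = 6 (r>0 drops 1)
2. [C1‖L2]  r_C1² − 36 = 0  ⇒  r_C1 = 6 (r>0 drops 1)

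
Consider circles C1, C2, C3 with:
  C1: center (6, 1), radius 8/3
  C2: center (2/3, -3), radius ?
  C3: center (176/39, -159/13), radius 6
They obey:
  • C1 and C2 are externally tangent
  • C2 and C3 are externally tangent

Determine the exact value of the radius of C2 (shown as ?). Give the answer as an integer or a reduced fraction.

4

1. [ext C1·C2]  r_C2² + (16/3)r_C2 − 112/3 = 0  ⇒  r_C2 = 4 (r>0 drops 1)
2. [ext C2·C3]  r_C2² + 12r_C2 − 64 = 0  ⇒  r_C2 = 4 (r>0 drops 1)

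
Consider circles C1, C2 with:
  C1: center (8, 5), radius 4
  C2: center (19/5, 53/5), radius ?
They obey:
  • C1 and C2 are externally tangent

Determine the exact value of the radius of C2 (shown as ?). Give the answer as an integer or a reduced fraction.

3

1. [ext C1·C2]  r_C2² + 8r_C2 − 33 = 0  ⇒  r_C2 = 3 (r>0 drops 1)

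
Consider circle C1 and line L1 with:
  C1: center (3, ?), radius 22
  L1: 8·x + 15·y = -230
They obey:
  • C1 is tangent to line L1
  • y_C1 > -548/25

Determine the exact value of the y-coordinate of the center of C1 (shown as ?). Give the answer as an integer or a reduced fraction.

1. [C1‖L1]  y_C1² + (508/15)y_C1 − 5024/15 = 0  ⇒  y_C1 = -628/15 or 8
2. given y_C1 > -548/25: keep 8

8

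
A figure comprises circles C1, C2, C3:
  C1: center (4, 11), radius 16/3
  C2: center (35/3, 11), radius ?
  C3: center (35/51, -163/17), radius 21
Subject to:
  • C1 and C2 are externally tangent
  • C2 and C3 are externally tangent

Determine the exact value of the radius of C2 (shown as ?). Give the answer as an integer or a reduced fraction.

1. [ext C1·C2]  r_C2² + (32/3)r_C2 − 91/3 = 0  ⇒  r_C2 = 7/3 (r>0 drops 1)
2. [ext C2·C3]  r_C2² + 42r_C2 − 931/9 = 0  ⇒  r_C2 = 7/3 (r>0 drops 1)

7/3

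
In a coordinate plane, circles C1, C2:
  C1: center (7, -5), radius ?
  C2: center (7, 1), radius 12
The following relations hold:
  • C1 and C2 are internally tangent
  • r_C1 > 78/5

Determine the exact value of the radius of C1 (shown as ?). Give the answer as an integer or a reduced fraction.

18

1. [int C1,C2]  r_C1² − 24r_C1 + 108 = 0  ⇒  r_C1 = 6 or 18
2. given r_C1 > 78/5: keep 18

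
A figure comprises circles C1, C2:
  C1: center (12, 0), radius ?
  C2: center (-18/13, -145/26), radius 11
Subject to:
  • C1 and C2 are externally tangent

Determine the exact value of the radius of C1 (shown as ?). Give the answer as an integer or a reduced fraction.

1. [ext C1·C2]  r_C1² + 22r_C1 − 357/4 = 0  ⇒  r_C1 = 7/2 (r>0 drops 1)

7/2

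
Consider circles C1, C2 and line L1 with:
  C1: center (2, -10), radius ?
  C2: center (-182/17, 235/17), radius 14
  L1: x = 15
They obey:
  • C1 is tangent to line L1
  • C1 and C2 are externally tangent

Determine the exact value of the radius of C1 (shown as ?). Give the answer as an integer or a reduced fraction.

1. [C1‖L1]  r_C1² − 169 = 0  ⇒  r_C1 = 13 (r>0 drops 1)
2. [ext C1·C2]  r_C1² + 28r_C1 − 533 = 0  ⇒  r_C1 = 13 (r>0 drops 1)

13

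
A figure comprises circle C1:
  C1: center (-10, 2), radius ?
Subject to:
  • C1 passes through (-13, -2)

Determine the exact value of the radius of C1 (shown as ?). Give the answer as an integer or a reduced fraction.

1. [C1∋P]  r_C1² − 25 = 0  ⇒  r_C1 = 5 (r>0 drops 1)

5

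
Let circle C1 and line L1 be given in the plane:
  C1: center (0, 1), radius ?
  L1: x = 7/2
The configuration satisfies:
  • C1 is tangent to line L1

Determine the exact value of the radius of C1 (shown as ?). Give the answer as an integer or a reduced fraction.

7/2

1. [C1‖L1]  r_C1² − 49/4 = 0  ⇒  r_C1 = 7/2 (r>0 drops 1)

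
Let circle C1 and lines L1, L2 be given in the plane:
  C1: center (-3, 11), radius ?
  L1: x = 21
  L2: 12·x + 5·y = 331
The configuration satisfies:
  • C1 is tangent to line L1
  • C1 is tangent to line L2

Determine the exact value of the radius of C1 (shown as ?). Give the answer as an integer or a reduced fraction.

24

1. [C1‖L1]  r_C1² − 576 = 0  ⇒  r_C1 = 24 (r>0 drops 1)
2. [C1‖L2]  r_C1² − 576 = 0  ⇒  r_C1 = 24 (r>0 drops 1)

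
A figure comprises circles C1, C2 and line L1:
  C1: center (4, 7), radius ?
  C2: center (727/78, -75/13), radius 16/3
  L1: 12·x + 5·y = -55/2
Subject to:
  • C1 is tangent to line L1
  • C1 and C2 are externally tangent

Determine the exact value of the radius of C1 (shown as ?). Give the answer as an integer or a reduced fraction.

1. [C1‖L1]  r_C1² − 289/4 = 0  ⇒  r_C1 = 17/2 (r>0 drops 1)
2. [ext C1·C2]  r_C1² + (32/3)r_C1 − 1955/12 = 0  ⇒  r_C1 = 17/2 (r>0 drops 1)

17/2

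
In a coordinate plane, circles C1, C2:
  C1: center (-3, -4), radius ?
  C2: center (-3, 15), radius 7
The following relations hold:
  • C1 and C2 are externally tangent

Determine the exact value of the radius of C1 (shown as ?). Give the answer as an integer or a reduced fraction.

12

1. [ext C1·C2]  r_C1² + 14r_C1 − 312 = 0  ⇒  r_C1 = 12 (r>0 drops 1)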